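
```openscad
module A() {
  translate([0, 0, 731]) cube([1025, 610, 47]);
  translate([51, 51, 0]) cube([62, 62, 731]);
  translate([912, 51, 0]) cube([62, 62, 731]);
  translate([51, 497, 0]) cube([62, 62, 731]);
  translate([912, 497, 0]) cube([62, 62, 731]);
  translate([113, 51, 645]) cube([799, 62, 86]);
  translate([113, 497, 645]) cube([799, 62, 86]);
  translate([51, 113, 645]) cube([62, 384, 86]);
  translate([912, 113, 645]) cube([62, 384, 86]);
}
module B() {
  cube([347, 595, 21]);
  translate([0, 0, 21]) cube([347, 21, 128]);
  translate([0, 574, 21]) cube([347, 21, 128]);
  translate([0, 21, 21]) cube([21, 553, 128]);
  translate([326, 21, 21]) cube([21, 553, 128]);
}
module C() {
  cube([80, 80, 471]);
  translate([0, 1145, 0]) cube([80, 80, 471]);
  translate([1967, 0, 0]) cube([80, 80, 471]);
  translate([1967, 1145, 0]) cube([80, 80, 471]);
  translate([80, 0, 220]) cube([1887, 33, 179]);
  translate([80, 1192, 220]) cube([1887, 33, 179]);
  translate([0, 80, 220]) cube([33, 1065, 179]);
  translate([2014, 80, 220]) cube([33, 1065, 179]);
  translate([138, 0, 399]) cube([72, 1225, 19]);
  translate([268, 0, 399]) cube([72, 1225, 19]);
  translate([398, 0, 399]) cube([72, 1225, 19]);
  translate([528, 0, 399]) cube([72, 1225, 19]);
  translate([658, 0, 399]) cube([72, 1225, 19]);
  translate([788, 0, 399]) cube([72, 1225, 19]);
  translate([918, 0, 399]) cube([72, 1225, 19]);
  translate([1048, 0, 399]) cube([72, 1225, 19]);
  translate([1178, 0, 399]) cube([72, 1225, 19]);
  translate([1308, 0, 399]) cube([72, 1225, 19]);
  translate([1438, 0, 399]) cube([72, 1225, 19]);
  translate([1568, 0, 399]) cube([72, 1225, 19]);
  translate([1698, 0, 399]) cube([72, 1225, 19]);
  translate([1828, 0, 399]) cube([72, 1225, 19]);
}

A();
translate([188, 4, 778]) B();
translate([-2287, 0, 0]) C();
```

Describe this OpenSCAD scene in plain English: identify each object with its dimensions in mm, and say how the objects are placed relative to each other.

A is a table: top 1025 mm (x) × 610 mm (y), 47 mm thick, upper face at z = 778 mm, on four 62×62 mm square legs, each inset 51 mm from the nearest pair of top edges, running from z = 0 to the bottom of the top. Four apron rails, 62 mm thick and 86 mm tall, run between adjacent legs with their top edges flush with the underside of the top and their outer faces flush with the legs' outer faces.

B is an open-topped rectangular box: outside dimensions 347×595×149 mm, with a uniform wall and base thickness of 21 mm. The base is a full 347×595 slab on the floor; four walls sit on top of the base. The front and back walls (the −y and +y sides) span the full width; the two side walls fit between them.

C is a bed frame 2047 mm long (x) by 1225 mm wide (y). Four 80×80 mm corner posts, 471 mm tall, at the corners of the footprint. Four rails of 33 mm thickness and 179 mm height run between adjacent posts with their undersides at z = 220 mm, their outer faces flush with the outside of the frame (the two x-running rails run between the posts' inner faces; the two y-running rails run between the posts' inner faces). 14 slats, each 72 mm wide (x) and 19 mm thick, lie across the top of the two x-running rails, running the full 1225 mm width of the frame in y; the slats are evenly spaced along x between the inner faces of the end posts with equal gaps (rounded down to the nearest mm) at the −x end and between each pair — any rounding remainder accumulates at the +x end.

The open box is on top of the table. The bed frame is on the floor beside the table on its −x side.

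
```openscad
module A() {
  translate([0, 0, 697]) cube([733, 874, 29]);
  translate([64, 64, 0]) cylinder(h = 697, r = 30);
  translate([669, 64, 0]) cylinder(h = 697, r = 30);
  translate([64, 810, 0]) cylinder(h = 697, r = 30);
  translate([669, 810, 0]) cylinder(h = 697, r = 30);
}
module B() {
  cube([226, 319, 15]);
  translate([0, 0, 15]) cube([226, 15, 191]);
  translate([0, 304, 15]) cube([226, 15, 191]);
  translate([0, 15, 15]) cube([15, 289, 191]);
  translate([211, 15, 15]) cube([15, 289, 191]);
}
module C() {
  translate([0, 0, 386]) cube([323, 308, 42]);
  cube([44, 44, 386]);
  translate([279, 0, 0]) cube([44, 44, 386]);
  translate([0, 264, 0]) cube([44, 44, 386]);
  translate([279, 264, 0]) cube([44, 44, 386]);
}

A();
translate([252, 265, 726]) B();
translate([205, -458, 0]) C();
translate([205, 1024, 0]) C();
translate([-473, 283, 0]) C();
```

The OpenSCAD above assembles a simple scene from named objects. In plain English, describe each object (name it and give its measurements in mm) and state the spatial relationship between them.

A is a table with a 733×874 mm rectangular top, 29 mm thick, top surface at z = 726 mm, supported by four round legs of 60 mm diameter, each leg's bounding box inset 34 mm from the nearest pair of top edges, running from the floor.

B is an open-topped rectangular box: outside dimensions 226×319×206 mm, with a uniform wall and base thickness of 15 mm. The base is a full 226×319 slab on the floor; four walls sit on top of the base. The front and back walls (the −y and +y sides) span the full width; the two side walls fit between them.

C is a simple wooden stool: a rectangular seat 323 mm (x) by 308 mm (y), 42 mm thick, top face at z = 428 mm, on four square legs, each 44×44 mm in cross-section. The legs rest on z = 0, each flush with a corner of the seat.

The open box is on top of the table. Three stools sit around the table at the −y, +y, −x sides.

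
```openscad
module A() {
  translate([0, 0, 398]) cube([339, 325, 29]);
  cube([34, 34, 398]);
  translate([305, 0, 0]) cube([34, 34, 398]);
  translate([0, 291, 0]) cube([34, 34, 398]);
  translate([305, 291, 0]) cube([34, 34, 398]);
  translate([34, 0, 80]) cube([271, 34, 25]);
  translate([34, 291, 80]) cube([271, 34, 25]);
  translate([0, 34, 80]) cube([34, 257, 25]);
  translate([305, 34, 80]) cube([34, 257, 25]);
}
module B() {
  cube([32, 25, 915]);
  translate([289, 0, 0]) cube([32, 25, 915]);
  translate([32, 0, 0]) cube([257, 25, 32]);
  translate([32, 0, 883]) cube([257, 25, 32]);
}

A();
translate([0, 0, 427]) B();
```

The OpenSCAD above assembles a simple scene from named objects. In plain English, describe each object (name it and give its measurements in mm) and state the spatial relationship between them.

A is a four-legged stool. The seat is a 339×325×29 mm slab whose top surface is at z = 427 mm; four square legs, each 34×34 mm in cross-section, run from the floor (z = 0) to the underside of the seat, each flush with a corner of the seat. Four stretchers, 34 mm wide and 25 mm tall, connect adjacent legs with their undersides at z = 80 mm, each running between the inner faces of the legs it joins and aligned with the legs' outer faces on the other axis.

B is a rectangular picture frame lying in the x–z plane (depth along y). The opening is 257 mm wide (x) by 851 mm tall (z), surrounded by a border 32 mm wide on all four sides. The frame is 25 mm deep and is made of two full-height vertical stiles with two horizontal rails fitted between them.

The picture frame is on top of the stool.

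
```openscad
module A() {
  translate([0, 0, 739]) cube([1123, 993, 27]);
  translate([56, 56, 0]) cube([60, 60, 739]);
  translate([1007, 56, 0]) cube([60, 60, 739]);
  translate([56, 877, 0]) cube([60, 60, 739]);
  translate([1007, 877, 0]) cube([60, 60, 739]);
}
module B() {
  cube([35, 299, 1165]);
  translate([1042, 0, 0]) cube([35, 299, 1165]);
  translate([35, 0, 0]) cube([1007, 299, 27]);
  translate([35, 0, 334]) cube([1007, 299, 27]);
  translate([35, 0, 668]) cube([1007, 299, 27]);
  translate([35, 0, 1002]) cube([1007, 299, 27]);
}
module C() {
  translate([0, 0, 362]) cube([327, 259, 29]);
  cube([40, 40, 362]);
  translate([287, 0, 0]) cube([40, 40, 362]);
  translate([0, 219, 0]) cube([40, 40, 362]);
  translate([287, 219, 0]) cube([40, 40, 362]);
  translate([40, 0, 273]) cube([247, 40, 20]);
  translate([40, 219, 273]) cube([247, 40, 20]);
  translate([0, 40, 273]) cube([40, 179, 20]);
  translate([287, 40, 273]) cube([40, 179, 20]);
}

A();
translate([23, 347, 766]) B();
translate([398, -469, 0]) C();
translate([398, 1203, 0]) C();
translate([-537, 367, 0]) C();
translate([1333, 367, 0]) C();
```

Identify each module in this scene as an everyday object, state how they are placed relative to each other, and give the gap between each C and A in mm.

A is a table. B is a bookshelf. C is a stool. The bookshelf is on top of the table, centred. Four stools sit around the table at the −y, +y, −x, +x sides. The gap between each stool and the table is 210 mm.

Each stool's nearest face is 210 mm from the table's bounding box.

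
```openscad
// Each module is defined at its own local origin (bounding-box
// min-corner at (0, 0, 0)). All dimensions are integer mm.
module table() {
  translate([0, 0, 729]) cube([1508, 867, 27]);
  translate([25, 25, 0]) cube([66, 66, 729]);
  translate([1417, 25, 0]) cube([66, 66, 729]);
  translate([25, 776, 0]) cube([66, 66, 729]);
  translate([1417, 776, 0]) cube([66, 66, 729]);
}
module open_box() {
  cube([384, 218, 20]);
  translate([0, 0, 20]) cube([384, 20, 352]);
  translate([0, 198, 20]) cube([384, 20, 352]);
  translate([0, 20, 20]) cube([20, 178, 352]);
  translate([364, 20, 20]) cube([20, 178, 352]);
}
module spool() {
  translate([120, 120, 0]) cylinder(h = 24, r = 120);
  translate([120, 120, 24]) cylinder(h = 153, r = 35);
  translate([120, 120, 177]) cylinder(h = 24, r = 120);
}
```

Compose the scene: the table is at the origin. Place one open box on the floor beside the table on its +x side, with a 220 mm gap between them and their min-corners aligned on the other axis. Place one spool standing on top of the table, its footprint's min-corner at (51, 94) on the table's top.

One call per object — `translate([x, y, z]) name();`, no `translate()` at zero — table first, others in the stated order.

table();
translate([1728, 0, 0]) open_box();
translate([51, 94, 756]) spool();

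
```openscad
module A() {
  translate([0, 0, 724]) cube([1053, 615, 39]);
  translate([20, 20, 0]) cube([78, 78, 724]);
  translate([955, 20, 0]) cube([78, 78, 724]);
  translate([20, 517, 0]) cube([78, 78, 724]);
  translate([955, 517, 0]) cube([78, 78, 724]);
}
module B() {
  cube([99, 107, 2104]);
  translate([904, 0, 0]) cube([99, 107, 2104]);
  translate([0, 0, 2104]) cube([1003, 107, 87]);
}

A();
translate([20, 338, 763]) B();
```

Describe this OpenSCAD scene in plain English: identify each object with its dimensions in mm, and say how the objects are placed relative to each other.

A is a rectangular dining table. The top is 1053×615×39 mm with its upper surface at z = 763 mm. It stands on four 78×78 mm square legs, each inset 20 mm from the nearest pair of top edges, running from the floor to the underside of the top.

B is a rectangular door frame: two vertical jambs of 99×107 mm section, 2104 mm tall, with a clear opening 805 mm wide between their inner faces. A header 87 mm tall and 107 mm deep lies on top of the jambs and spans the full outside width.

The door frame is on top of the table.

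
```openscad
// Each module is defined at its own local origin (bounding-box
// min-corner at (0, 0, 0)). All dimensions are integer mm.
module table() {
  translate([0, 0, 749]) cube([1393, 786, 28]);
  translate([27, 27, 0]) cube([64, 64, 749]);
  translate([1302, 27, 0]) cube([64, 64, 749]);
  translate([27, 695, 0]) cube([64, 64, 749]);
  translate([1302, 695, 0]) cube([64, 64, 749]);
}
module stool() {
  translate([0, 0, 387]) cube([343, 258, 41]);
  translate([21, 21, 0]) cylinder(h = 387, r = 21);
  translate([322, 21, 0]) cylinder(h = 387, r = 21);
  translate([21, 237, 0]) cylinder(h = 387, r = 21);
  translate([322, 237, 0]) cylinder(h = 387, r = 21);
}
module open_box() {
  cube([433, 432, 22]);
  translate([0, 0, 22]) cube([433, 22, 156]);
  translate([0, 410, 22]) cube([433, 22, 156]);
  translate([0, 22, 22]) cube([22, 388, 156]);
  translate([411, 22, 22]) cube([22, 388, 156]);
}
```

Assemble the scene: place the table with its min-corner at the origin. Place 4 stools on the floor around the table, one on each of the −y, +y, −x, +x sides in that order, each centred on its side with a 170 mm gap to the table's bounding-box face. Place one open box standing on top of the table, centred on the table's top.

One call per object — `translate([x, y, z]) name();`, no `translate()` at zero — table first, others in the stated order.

table();
translate([525, -428, 0]) stool();
translate([525, 956, 0]) stool();
translate([-513, 264, 0]) stool();
translate([1563, 264, 0]) stool();
translate([480, 177, 777]) open_box();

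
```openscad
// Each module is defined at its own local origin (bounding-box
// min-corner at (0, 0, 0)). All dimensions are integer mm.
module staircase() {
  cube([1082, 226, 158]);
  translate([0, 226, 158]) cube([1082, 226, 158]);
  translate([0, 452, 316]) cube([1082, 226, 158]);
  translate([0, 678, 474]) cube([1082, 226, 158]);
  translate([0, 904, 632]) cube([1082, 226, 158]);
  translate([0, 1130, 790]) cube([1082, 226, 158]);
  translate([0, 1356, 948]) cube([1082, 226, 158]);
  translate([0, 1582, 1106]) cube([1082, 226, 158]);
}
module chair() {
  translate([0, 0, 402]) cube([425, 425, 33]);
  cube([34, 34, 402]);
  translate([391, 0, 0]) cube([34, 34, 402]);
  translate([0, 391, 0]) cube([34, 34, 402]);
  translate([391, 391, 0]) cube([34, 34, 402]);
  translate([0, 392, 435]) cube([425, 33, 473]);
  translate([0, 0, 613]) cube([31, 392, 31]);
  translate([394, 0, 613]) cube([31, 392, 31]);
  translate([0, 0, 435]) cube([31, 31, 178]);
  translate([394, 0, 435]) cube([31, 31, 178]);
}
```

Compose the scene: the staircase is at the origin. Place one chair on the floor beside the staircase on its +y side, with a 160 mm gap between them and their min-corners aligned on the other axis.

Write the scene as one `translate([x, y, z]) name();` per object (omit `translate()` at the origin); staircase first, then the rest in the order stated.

staircase();
translate([0, 1968, 0]) chair();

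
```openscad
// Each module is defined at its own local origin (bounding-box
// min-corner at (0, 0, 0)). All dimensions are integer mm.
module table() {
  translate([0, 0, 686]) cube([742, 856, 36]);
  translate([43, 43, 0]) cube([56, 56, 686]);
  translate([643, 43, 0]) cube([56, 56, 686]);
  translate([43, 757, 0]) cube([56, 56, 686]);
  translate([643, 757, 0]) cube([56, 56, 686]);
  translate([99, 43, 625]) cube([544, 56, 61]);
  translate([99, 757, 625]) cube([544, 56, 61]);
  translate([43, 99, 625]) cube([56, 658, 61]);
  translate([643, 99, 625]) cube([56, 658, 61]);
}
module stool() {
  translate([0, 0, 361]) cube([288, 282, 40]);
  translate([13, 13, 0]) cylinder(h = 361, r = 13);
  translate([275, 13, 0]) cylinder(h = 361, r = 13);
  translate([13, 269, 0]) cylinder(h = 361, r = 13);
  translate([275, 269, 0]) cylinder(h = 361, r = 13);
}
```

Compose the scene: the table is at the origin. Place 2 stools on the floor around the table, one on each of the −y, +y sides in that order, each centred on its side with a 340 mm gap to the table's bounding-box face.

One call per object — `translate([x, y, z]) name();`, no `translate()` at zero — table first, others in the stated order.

table();
translate([227, -622, 0]) stool();
translate([227, 1196, 0]) stool();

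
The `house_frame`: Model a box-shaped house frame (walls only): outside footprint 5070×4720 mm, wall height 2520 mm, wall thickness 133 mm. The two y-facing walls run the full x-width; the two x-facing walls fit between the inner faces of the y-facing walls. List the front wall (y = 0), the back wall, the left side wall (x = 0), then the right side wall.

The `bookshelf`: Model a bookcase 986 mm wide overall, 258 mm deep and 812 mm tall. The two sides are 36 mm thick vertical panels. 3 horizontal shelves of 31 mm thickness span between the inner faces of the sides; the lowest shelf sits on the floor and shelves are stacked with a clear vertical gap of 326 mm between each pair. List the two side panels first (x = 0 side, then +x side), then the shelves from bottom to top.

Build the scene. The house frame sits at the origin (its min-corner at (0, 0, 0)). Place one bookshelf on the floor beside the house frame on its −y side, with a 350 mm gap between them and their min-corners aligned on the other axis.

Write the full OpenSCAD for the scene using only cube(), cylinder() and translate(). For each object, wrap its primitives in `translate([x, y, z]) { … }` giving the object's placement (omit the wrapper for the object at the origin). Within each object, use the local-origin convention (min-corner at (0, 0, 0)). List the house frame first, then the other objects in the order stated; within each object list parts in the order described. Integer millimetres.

cube([5070, 133, 2520]);
translate([0, 4587, 0]) cube([5070, 133, 2520]);
translate([0, 133, 0]) cube([133, 4454, 2520]);
translate([4937, 133, 0]) cube([133, 4454, 2520]);
translate([0, -608, 0]) {
  cube([36, 258, 812]);
  translate([950, 0, 0]) cube([36, 258, 812]);
  translate([36, 0, 0]) cube([914, 258, 31]);
  translate([36, 0, 357]) cube([914, 258, 31]);
  translate([36, 0, 714]) cube([914, 258, 31]);
}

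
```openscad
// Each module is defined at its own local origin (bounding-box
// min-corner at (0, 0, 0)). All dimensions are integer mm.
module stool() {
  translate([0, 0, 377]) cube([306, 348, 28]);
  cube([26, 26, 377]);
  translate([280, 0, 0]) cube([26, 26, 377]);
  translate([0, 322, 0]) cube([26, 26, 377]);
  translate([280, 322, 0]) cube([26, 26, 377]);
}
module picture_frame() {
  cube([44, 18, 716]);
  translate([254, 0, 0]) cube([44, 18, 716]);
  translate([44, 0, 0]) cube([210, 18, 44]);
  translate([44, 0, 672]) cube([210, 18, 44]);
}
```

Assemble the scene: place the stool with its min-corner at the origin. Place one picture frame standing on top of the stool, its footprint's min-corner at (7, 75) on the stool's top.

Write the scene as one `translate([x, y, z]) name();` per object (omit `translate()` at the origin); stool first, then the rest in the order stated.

stool();
translate([7, 75, 405]) picture_frame();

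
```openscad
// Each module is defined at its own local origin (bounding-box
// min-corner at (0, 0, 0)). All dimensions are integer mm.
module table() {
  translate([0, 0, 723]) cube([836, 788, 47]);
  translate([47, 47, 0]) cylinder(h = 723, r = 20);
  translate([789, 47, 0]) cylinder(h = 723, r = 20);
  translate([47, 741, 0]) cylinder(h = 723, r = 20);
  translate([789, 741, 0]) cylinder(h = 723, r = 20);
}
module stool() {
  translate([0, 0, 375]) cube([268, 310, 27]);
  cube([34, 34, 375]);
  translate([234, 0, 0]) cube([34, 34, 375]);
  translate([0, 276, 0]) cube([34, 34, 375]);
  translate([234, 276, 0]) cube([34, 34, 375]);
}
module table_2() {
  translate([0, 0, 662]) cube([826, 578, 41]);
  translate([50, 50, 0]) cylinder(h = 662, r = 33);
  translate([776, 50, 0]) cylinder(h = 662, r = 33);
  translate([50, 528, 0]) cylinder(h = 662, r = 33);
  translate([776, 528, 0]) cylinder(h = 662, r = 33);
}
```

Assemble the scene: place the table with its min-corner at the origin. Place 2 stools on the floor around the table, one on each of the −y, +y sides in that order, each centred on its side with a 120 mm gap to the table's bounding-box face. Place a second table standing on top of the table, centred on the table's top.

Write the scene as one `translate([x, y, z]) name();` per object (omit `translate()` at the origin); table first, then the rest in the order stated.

table();
translate([284, -430, 0]) stool();
translate([284, 908, 0]) stool();
translate([5, 105, 770]) table_2();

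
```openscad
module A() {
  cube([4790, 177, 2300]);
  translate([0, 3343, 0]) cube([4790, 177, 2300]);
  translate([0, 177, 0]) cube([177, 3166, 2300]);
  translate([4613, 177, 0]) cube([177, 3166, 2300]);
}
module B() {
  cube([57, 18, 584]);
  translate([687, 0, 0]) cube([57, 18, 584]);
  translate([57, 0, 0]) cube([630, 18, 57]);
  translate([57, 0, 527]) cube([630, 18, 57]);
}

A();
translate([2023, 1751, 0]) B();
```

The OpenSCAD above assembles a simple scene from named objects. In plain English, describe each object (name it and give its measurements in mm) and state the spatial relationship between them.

A is a box-shaped house frame (walls only): outside footprint 4790×3520 mm, wall height 2300 mm, wall thickness 177 mm. The two y-facing walls run the full x-width; the two x-facing walls fit between the inner faces of the y-facing walls.

B is a picture frame with a 630×470 mm rectangular opening (x by z) and a uniform 57 mm border on every side. Frame depth is 18 mm along y. It is built from two vertical stiles running the full outside height and two horizontal rails spanning the gap between the stiles.

The picture frame sits inside the house frame, centred.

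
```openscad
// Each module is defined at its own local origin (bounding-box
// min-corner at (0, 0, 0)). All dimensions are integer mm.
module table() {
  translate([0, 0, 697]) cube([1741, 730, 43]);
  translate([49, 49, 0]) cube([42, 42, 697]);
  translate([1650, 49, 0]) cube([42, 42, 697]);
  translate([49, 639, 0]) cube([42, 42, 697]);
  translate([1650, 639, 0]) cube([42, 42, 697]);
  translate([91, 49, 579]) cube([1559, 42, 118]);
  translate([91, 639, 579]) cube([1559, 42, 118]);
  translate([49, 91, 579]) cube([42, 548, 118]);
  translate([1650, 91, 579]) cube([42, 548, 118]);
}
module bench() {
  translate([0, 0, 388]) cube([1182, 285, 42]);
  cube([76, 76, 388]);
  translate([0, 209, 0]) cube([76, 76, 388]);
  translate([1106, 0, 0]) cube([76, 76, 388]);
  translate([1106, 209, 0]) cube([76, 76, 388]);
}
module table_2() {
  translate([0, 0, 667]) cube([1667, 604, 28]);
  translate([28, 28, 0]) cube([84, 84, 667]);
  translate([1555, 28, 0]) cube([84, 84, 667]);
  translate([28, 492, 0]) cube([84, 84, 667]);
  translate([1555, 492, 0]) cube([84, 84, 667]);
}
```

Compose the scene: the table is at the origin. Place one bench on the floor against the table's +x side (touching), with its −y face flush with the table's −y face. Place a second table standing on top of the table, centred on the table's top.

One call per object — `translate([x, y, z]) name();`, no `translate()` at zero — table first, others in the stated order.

table();
translate([1741, 0, 0]) bench();
translate([37, 63, 740]) table_2();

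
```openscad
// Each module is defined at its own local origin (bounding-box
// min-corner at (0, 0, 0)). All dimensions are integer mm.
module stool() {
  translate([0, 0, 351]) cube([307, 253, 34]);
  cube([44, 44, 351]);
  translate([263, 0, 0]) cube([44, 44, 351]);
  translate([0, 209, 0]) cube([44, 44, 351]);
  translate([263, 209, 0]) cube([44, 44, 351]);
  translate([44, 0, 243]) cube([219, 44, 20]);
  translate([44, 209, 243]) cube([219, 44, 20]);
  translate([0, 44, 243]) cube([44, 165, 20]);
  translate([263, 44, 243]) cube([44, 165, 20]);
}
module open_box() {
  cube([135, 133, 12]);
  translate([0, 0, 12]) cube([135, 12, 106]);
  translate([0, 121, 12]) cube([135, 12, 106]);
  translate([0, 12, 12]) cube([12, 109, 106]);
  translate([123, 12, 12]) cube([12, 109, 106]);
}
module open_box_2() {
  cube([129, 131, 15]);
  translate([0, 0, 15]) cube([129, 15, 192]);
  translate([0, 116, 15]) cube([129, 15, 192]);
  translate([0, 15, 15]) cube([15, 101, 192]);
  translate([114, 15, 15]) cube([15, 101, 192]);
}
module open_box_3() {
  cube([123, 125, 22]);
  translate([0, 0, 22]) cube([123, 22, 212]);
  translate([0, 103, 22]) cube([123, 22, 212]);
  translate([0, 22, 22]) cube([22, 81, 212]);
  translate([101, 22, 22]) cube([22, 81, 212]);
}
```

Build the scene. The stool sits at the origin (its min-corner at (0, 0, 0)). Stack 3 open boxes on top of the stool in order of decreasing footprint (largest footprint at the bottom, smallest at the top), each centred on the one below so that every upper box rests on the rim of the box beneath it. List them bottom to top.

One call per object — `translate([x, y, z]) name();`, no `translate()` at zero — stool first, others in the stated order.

stool();
translate([86, 60, 385]) open_box();
translate([89, 61, 503]) open_box_2();
translate([92, 64, 710]) open_box_3();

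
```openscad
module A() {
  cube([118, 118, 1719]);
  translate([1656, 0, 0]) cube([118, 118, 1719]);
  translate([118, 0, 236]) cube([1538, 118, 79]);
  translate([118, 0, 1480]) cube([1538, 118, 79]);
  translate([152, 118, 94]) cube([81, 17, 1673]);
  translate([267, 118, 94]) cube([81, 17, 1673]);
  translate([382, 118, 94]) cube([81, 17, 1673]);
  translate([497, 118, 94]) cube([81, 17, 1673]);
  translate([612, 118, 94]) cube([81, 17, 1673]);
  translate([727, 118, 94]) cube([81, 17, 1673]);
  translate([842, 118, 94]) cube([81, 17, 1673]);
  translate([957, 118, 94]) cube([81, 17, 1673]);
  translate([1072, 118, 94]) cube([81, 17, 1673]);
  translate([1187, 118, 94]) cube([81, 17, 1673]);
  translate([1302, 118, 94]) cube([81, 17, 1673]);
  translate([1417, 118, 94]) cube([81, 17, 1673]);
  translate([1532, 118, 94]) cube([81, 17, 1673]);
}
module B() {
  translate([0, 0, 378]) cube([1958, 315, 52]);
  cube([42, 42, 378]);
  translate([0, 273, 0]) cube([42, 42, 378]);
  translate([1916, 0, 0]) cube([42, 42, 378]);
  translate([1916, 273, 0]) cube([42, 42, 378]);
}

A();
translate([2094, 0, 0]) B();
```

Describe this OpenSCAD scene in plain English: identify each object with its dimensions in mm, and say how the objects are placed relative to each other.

A is a fence section. Two 118×118 mm posts, 1719 mm tall, stand on the floor with a clear span of 1538 mm between their inner faces. Two horizontal rails of 118×79 mm section span the gap between the posts with their undersides at z = 236 mm and z = 1480 mm, flush with the posts' −y face. 13 pickets, each 81 mm wide, 17 mm thick and 1673 mm tall, are fixed to the +y face of the rails with their bottoms at z = 94 mm, evenly spaced across the span with equal gaps (rounded down to the nearest mm) at the −x end and between each pair — any rounding remainder accumulates at the +x end.

B is a bench: a 1958×315 mm seat slab, 52 mm thick, top at z = 430 mm, on four 42×42 mm square legs flush with the seat corners and standing on z = 0.

The bench is on the floor beside the fence section on its +x side.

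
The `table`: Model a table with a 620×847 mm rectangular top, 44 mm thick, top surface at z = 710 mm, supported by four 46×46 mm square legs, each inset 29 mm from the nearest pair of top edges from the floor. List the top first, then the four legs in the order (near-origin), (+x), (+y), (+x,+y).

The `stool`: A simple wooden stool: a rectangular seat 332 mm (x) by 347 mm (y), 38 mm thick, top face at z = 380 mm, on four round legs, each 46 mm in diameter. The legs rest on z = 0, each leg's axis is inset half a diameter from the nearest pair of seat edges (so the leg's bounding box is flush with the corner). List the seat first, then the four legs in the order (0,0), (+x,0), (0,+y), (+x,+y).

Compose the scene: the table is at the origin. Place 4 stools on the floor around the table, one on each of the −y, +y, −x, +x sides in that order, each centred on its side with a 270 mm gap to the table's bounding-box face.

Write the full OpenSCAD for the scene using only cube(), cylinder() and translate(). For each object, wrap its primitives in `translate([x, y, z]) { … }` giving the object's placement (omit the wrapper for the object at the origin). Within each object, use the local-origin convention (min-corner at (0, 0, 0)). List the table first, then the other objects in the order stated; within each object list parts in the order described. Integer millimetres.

translate([0, 0, 666]) cube([620, 847, 44]);
translate([29, 29, 0]) cube([46, 46, 666]);
translate([545, 29, 0]) cube([46, 46, 666]);
translate([29, 772, 0]) cube([46, 46, 666]);
translate([545, 772, 0]) cube([46, 46, 666]);
translate([144, -617, 0]) {
  translate([0, 0, 342]) cube([332, 347, 38]);
  translate([23, 23, 0]) cylinder(h = 342, r = 23);
  translate([309, 23, 0]) cylinder(h = 342, r = 23);
  translate([23, 324, 0]) cylinder(h = 342, r = 23);
  translate([309, 324, 0]) cylinder(h = 342, r = 23);
}
translate([144, 1117, 0]) {
  translate([0, 0, 342]) cube([332, 347, 38]);
  translate([23, 23, 0]) cylinder(h = 342, r = 23);
  translate([309, 23, 0]) cylinder(h = 342, r = 23);
  translate([23, 324, 0]) cylinder(h = 342, r = 23);
  translate([309, 324, 0]) cylinder(h = 342, r = 23);
}
translate([-602, 250, 0]) {
  translate([0, 0, 342]) cube([332, 347, 38]);
  translate([23, 23, 0]) cylinder(h = 342, r = 23);
  translate([309, 23, 0]) cylinder(h = 342, r = 23);
  translate([23, 324, 0]) cylinder(h = 342, r = 23);
  translate([309, 324, 0]) cylinder(h = 342, r = 23);
}
translate([890, 250, 0]) {
  translate([0, 0, 342]) cube([332, 347, 38]);
  translate([23, 23, 0]) cylinder(h = 342, r = 23);
  translate([309, 23, 0]) cylinder(h = 342, r = 23);
  translate([23, 324, 0]) cylinder(h = 342, r = 23);
  translate([309, 324, 0]) cylinder(h = 342, r = 23);
}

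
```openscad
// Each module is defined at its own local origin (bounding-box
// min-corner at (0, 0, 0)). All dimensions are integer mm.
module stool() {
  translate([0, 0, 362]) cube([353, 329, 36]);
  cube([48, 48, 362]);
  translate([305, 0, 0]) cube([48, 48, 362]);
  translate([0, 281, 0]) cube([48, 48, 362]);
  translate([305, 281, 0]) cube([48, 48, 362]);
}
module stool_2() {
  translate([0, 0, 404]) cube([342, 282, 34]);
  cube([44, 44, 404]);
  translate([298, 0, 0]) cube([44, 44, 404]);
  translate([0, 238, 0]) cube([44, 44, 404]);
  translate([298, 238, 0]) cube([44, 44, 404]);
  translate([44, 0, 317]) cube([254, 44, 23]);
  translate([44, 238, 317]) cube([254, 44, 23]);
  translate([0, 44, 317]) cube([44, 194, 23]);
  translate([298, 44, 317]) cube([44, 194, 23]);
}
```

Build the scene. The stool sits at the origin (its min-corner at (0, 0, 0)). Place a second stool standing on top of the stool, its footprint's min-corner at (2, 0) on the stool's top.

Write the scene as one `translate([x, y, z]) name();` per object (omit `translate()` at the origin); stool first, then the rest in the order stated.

stool();
translate([2, 0, 398]) stool_2();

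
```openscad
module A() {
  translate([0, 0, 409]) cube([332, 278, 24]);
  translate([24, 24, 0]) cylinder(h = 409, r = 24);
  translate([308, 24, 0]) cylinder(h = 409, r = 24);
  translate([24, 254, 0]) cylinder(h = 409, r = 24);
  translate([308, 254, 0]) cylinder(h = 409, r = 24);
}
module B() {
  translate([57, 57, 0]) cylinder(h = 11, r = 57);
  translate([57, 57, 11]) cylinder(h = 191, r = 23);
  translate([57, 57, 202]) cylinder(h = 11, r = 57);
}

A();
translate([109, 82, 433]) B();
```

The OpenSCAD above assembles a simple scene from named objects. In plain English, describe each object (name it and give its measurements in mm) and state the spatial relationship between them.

A is a four-legged stool. The seat is 332×278 mm, 24 mm thick, top at z = 433 mm. It stands on four round legs, each 48 mm in diameter, from z = 0 to the seat underside, each leg's axis is inset half a diameter from the nearest pair of seat edges (so the leg's bounding box is flush with the corner).

B is a spool: two coaxial disc flanges of radius 57 mm and thickness 11 mm, joined by a core cylinder of radius 23 mm and height 191 mm. The lower flange rests on z = 0 and the three cylinders share a vertical axis.

The spool is on top of the stool, centred.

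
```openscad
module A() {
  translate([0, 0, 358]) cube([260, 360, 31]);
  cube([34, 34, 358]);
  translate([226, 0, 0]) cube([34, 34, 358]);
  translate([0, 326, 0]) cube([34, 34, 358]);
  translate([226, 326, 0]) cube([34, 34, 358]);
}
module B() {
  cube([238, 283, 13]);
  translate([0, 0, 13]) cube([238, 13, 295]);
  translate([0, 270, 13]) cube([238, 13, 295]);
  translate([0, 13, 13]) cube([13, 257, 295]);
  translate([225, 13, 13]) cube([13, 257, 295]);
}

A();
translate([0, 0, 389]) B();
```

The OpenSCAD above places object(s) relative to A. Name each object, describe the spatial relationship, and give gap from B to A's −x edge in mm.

A is a stool. B is an open box. The open box is on top of the stool. The gap from the open box to the stool's −x edge is 0 mm.

The open box's min-x is at 0; the stool's min-x is 0; gap = 0 mm.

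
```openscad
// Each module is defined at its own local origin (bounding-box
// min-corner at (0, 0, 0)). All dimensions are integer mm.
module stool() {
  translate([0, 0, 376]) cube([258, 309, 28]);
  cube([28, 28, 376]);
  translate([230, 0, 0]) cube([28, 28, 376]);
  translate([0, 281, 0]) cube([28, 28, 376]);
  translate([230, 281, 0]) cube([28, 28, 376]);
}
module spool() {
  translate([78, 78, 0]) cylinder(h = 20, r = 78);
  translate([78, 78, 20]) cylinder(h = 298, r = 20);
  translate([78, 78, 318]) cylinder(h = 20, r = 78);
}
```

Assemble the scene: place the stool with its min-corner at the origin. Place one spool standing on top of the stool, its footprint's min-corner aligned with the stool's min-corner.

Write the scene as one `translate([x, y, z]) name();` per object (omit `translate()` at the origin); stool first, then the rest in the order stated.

stool();
translate([0, 0, 404]) spool();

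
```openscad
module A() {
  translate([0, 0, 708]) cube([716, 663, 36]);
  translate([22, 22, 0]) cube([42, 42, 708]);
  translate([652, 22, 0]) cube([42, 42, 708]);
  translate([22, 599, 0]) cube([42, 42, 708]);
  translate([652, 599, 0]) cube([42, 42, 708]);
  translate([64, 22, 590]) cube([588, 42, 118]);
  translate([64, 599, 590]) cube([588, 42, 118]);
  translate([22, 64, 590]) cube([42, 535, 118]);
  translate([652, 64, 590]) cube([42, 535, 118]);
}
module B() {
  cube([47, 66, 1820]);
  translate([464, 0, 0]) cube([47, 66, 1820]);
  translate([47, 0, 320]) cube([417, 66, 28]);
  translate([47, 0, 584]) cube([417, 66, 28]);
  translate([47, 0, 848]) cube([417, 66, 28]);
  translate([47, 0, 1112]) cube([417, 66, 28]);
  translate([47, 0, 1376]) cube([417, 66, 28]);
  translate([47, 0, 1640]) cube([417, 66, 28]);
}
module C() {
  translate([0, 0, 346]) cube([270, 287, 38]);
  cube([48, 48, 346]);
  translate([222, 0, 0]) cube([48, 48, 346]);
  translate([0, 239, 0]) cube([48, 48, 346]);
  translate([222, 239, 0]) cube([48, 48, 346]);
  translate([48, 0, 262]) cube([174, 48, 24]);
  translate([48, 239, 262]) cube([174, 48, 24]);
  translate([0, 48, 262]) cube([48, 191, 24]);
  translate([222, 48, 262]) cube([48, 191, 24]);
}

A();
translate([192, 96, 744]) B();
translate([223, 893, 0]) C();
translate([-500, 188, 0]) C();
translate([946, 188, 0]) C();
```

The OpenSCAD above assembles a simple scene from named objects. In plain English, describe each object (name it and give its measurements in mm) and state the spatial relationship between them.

A is a table: top 716 mm (x) × 663 mm (y), 36 mm thick, upper face at z = 744 mm, on four 42×42 mm square legs, each inset 22 mm from the nearest pair of top edges, running from z = 0 to the bottom of the top. Four apron rails, 42 mm thick and 118 mm tall, run between adjacent legs with their top edges flush with the underside of the top and their outer faces flush with the legs' outer faces.

B is a straight ladder. Two 47×66 mm vertical rails, 1820 mm tall, stand 511 mm apart (outside-to-outside) with their front faces coplanar on the −y side. 6 rungs, each 66 mm deep and 28 mm tall, span between the inner faces of the rails, front faces flush with the rails. The lowest rung's underside is at z = 320 mm and rungs are spaced 264 mm apart (underside to underside).

C is a four-legged stool. The seat is 270×287 mm, 38 mm thick, top at z = 384 mm. It stands on four square legs, each 48×48 mm in cross-section, from z = 0 to the seat underside, each flush with a corner of the seat. Four stretchers, 48 mm wide and 24 mm tall, connect adjacent legs with their undersides at z = 262 mm, each running between the inner faces of the legs it joins and aligned with the legs' outer faces on the other axis.

The ladder is on top of the table. Three stools sit around the table at the +y, −x, +x sides.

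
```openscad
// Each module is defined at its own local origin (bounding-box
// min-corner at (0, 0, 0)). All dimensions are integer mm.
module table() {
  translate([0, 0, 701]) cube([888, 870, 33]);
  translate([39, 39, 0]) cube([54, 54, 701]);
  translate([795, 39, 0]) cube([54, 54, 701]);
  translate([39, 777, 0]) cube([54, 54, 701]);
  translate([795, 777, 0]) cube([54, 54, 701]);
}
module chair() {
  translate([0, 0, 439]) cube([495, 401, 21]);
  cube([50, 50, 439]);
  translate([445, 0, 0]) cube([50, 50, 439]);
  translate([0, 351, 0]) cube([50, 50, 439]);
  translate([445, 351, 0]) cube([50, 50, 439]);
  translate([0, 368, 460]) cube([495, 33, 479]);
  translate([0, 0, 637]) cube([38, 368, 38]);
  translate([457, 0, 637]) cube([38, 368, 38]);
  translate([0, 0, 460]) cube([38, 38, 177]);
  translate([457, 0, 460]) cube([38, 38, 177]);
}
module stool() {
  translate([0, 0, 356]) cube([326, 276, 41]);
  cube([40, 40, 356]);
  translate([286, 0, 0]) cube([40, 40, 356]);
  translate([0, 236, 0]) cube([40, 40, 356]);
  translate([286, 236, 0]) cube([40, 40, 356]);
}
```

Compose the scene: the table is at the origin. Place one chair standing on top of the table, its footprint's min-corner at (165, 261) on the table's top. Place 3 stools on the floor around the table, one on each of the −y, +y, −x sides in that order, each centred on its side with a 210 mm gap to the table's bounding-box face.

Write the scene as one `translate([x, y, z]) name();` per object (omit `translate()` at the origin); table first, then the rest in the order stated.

table();
translate([165, 261, 734]) chair();
translate([281, -486, 0]) stool();
translate([281, 1080, 0]) stool();
translate([-536, 297, 0]) stool();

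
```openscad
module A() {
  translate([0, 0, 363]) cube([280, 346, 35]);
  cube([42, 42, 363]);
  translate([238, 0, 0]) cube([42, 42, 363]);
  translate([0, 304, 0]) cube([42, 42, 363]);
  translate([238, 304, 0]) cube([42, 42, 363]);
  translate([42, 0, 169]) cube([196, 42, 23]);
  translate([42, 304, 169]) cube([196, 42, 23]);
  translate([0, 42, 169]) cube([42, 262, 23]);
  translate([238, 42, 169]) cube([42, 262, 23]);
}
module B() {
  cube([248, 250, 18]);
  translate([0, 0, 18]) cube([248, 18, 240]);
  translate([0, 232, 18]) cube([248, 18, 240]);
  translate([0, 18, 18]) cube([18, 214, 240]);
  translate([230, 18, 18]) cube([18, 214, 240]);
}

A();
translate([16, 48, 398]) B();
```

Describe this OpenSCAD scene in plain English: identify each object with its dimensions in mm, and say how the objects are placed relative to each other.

A is a four-legged stool. The seat is a 280×346×35 mm slab whose top surface is at z = 398 mm; four square legs, each 42×42 mm in cross-section, run from the floor (z = 0) to the underside of the seat, each flush with a corner of the seat. Four stretchers, 42 mm wide and 23 mm tall, connect adjacent legs with their undersides at z = 169 mm, each running between the inner faces of the legs it joins and aligned with the legs' outer faces on the other axis.

B is an open-topped rectangular box: outside dimensions 248×250×258 mm, with a uniform wall and base thickness of 18 mm. The base is a full 248×250 slab on the floor; four walls sit on top of the base. The front and back walls (the −y and +y sides) span the full width; the two side walls fit between them.

The open box is on top of the stool, centred.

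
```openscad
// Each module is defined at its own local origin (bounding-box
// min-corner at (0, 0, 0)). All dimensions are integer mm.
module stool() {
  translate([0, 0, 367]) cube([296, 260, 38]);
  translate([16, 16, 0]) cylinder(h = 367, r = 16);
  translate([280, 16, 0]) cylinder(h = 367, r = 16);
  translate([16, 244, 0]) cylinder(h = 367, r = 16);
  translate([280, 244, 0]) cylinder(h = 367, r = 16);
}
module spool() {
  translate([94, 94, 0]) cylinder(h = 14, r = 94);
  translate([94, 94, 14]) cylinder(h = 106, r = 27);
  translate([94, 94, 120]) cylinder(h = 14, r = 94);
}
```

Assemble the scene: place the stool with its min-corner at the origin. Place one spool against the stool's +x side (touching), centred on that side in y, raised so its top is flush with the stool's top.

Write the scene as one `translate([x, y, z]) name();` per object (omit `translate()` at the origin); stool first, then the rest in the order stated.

stool();
translate([296, 36, 271]) spool();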